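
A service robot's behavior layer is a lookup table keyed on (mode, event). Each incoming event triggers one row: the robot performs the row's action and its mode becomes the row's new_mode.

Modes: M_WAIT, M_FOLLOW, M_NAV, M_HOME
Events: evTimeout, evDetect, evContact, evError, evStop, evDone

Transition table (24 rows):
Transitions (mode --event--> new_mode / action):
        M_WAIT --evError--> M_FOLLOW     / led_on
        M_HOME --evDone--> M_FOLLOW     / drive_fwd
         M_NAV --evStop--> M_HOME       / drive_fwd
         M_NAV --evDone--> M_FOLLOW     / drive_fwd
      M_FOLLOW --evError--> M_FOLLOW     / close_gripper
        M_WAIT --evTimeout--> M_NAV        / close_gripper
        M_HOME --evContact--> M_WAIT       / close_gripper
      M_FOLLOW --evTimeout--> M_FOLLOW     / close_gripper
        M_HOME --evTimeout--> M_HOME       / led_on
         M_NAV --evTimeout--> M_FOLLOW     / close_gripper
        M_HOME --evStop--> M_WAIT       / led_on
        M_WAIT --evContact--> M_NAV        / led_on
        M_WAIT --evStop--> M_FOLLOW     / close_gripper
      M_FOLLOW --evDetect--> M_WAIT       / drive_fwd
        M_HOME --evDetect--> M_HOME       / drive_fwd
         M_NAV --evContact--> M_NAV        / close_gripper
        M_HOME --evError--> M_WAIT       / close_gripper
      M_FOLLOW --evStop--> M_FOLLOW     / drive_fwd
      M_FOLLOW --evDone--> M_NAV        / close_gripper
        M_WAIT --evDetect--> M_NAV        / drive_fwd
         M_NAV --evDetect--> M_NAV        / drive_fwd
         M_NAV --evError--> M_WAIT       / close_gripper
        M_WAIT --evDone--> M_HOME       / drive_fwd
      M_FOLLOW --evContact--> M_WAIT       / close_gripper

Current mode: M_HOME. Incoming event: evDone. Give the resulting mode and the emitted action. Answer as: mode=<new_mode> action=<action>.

mode=M_FOLLOW action=drive_fwd

current mode = M_HOME; filter table to that mode:
  (M_HOME, evDone) → (M_FOLLOW, drive_fwd)  ← event matches
  (M_HOME, evContact) → (M_WAIT, close_gripper)
  (M_HOME, evTimeout) → (M_HOME, led_on)
  (M_HOME, evStop) → (M_WAIT, led_on)
  (M_HOME, evDetect) → (M_HOME, drive_fwd)
  (M_HOME, evError) → (M_WAIT, close_gripper)
event = evDone selects (M_FOLLOW, drive_fwd)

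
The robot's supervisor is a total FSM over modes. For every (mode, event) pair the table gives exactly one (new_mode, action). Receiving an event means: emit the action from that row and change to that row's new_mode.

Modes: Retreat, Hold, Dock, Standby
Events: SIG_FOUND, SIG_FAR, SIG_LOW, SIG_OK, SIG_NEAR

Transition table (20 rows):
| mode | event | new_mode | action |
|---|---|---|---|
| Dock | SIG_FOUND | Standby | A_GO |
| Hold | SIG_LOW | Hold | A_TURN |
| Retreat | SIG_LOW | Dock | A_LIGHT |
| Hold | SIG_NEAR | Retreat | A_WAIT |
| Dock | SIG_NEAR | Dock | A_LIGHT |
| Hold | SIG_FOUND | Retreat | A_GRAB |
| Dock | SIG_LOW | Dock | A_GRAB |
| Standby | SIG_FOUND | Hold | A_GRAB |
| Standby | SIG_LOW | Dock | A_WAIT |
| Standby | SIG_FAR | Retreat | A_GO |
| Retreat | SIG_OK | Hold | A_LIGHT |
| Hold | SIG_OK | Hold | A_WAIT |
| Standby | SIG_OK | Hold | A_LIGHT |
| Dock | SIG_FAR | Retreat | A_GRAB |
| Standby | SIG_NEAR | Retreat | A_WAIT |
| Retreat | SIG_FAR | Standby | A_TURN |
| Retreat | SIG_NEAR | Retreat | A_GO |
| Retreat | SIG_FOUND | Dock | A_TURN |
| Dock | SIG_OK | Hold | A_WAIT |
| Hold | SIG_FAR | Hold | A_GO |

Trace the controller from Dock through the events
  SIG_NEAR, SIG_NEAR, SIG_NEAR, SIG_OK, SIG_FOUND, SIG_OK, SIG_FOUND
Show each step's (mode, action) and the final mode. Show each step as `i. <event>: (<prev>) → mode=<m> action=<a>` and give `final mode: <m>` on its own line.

final mode: Retreat

1. SIG_NEAR: (Dock) → mode=Dock action=A_LIGHT
2. SIG_NEAR: (Dock) → mode=Dock action=A_LIGHT
3. SIG_NEAR: (Dock) → mode=Dock action=A_LIGHT
4. SIG_OK: (Dock) → mode=Hold action=A_WAIT
5. SIG_FOUND: (Hold) → mode=Retreat action=A_GRAB
6. SIG_OK: (Retreat) → mode=Hold action=A_LIGHT
7. SIG_FOUND: (Hold) → mode=Retreat action=A_GRAB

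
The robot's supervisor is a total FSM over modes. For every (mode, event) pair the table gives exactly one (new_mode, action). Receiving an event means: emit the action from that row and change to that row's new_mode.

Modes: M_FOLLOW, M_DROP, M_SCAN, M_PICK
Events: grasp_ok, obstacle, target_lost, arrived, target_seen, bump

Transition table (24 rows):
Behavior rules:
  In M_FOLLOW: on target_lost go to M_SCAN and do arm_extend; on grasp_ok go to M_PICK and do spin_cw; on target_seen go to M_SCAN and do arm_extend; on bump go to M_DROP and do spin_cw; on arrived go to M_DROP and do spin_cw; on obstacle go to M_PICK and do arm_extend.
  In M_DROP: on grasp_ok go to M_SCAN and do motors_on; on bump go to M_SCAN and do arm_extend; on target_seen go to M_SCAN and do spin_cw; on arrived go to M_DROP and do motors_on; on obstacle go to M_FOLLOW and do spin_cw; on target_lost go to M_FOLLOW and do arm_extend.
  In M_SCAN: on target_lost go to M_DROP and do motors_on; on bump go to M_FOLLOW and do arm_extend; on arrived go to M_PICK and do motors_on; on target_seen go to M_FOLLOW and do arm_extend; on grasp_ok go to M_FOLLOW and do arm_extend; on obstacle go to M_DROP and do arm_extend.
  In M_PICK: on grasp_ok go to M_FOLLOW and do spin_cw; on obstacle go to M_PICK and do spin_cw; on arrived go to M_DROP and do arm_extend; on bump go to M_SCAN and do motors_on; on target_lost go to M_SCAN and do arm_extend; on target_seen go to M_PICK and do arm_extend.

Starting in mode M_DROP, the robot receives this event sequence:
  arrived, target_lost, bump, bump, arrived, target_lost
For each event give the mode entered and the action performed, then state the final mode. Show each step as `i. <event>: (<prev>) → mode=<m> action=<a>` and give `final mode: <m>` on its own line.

final mode: M_SCAN

1. arrived: (M_DROP) → mode=M_DROP action=motors_on
2. target_lost: (M_DROP) → mode=M_FOLLOW action=arm_extend
3. bump: (M_FOLLOW) → mode=M_DROP action=spin_cw
4. bump: (M_DROP) → mode=M_SCAN action=arm_extend
5. arrived: (M_SCAN) → mode=M_PICK action=motors_on
6. target_lost: (M_PICK) → mode=M_SCAN action=arm_extend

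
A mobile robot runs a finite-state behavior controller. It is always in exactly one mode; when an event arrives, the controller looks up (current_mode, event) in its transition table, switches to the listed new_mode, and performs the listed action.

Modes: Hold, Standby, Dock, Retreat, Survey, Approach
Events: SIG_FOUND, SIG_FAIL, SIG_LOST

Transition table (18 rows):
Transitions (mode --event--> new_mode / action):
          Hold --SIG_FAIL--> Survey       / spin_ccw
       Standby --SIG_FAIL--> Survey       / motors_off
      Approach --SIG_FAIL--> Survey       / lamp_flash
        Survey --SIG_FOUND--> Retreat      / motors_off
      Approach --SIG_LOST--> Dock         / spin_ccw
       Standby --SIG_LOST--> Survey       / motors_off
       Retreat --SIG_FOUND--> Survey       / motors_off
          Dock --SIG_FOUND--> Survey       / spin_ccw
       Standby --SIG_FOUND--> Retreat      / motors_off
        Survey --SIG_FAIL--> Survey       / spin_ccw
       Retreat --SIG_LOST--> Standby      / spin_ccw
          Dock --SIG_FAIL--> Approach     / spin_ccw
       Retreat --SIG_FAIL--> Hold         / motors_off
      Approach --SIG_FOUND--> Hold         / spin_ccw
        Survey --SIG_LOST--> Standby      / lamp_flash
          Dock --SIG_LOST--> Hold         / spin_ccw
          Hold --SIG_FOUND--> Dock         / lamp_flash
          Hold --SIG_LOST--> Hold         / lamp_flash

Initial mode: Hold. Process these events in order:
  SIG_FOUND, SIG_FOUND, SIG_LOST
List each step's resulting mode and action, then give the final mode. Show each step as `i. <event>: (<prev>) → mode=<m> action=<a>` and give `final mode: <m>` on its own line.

final mode: Standby

1. SIG_FOUND: (Hold) → mode=Dock action=lamp_flash
2. SIG_FOUND: (Dock) → mode=Survey action=spin_ccw
3. SIG_LOST: (Survey) → mode=Standby action=lamp_flash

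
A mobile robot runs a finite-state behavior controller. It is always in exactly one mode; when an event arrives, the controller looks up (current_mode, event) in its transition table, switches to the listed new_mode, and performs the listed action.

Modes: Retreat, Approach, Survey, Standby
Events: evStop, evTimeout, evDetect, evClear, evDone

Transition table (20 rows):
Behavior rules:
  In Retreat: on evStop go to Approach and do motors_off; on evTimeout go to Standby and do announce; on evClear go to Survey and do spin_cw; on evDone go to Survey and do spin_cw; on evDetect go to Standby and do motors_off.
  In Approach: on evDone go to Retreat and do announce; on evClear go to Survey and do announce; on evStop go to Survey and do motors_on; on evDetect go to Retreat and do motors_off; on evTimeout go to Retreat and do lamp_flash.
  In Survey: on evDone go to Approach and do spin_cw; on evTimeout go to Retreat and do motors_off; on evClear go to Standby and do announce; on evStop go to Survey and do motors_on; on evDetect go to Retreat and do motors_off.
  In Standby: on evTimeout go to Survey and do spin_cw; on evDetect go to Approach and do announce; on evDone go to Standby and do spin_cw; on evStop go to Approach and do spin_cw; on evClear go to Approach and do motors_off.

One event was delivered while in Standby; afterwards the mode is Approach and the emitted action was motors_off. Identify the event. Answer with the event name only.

evClear

try evStop: (Standby, evStop) → (Approach, spin_cw)
try evTimeout: (Standby, evTimeout) → (Survey, spin_cw)
try evDetect: (Standby, evDetect) → (Approach, announce)
try evClear: (Standby, evClear) → (Approach, motors_off)  ← matches
try evDone: (Standby, evDone) → (Standby, spin_cw)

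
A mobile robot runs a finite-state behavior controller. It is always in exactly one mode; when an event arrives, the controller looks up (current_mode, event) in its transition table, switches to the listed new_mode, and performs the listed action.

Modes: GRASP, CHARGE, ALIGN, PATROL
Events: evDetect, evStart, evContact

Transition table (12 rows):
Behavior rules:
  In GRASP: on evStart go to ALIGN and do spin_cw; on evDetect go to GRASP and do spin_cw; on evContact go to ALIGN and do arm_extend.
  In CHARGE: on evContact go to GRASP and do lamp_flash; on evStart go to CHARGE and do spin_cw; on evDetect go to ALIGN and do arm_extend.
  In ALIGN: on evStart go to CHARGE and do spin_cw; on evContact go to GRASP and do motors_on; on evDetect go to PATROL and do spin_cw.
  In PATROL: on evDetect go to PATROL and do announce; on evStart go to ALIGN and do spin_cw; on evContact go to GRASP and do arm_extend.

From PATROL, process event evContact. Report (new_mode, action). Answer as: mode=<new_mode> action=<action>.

mode=GRASP action=arm_extend

current mode = PATROL; filter table to that mode:
  (PATROL, evDetect) → (PATROL, announce)
  (PATROL, evStart) → (ALIGN, spin_cw)
  (PATROL, evContact) → (GRASP, arm_extend)  ← event matches
event = evContact selects (GRASP, arm_extend)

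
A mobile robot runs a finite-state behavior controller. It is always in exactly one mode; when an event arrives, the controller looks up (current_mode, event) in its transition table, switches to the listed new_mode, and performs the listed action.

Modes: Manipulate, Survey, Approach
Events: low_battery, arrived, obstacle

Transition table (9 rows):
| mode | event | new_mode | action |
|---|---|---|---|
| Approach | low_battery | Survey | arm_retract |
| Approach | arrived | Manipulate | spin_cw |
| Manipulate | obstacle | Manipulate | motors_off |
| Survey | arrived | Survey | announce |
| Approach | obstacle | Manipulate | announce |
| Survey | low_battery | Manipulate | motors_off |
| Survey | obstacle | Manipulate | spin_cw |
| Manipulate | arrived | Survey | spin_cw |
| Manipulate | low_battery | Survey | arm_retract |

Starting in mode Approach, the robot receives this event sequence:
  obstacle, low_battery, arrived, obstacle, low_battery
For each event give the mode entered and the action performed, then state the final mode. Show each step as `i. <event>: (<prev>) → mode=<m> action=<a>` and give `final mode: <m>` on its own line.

1. obstacle: (Approach) → mode=Manipulate action=announce
2. low_battery: (Manipulate) → mode=Survey action=arm_retract
3. arrived: (Survey) → mode=Survey action=announce
4. obstacle: (Survey) → mode=Manipulate action=spin_cw
5. low_battery: (Manipulate) → mode=Survey action=arm_retract

final mode: Survey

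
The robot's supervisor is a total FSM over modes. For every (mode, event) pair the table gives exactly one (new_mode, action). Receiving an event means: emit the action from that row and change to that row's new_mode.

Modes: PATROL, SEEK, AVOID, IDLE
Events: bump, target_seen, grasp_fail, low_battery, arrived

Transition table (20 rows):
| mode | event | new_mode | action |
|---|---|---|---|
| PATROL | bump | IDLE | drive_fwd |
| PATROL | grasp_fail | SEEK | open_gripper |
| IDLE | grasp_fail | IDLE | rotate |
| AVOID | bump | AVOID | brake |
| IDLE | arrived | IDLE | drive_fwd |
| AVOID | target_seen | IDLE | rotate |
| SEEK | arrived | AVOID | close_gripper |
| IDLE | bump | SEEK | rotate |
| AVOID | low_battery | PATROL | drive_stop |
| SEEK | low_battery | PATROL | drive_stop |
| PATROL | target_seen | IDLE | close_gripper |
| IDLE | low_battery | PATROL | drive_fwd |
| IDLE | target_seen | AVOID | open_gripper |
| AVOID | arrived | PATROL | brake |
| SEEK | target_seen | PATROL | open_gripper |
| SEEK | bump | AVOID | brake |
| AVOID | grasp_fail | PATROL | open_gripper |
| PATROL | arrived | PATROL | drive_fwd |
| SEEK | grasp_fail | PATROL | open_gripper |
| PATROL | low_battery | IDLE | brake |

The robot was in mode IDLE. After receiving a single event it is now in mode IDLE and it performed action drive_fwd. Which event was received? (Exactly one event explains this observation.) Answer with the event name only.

try bump: (IDLE, bump) → (SEEK, rotate)
try target_seen: (IDLE, target_seen) → (AVOID, open_gripper)
try grasp_fail: (IDLE, grasp_fail) → (IDLE, rotate)
try low_battery: (IDLE, low_battery) → (PATROL, drive_fwd)
try arrived: (IDLE, arrived) → (IDLE, drive_fwd)  ← matches

arrived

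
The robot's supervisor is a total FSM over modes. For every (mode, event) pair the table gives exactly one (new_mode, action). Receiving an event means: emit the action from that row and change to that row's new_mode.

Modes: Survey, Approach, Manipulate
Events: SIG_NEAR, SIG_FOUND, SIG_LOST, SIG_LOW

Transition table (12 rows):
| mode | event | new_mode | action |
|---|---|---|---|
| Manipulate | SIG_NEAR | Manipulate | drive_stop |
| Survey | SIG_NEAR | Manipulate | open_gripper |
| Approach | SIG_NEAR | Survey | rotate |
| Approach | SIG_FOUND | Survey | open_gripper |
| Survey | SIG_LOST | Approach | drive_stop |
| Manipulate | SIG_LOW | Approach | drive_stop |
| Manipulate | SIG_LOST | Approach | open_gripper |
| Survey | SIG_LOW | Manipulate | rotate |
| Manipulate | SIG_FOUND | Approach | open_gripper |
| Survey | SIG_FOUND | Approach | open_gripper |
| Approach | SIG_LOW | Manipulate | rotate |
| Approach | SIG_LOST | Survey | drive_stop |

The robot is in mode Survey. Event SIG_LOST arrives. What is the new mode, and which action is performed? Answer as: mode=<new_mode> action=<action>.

current mode = Survey; filter table to that mode:
  (Survey, SIG_NEAR) → (Manipulate, open_gripper)
  (Survey, SIG_LOST) → (Approach, drive_stop)  ← event matches
  (Survey, SIG_LOW) → (Manipulate, rotate)
  (Survey, SIG_FOUND) → (Approach, open_gripper)
event = SIG_LOST selects (Approach, drive_stop)

mode=Approach action=drive_stop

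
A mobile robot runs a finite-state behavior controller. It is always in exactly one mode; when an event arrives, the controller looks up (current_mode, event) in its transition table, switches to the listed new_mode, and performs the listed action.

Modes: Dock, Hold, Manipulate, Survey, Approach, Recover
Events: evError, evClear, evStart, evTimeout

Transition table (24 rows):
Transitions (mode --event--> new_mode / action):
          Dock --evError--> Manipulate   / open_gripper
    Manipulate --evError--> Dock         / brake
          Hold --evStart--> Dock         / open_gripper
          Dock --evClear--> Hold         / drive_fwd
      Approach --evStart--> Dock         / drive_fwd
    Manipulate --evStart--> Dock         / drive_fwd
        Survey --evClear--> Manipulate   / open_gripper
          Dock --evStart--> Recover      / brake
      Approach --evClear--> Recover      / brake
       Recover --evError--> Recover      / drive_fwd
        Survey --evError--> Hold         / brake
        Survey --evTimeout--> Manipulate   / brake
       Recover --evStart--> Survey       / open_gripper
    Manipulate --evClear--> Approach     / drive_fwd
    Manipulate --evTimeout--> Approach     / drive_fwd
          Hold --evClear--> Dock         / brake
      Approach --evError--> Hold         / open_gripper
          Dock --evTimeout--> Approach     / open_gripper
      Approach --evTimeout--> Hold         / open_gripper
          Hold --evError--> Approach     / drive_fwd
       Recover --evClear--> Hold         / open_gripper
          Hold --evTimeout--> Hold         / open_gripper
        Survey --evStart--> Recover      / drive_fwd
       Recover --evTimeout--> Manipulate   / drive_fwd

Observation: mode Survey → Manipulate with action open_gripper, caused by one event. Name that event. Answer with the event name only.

evClear

try evError: (Survey, evError) → (Hold, brake)
try evClear: (Survey, evClear) → (Manipulate, open_gripper)  ← matches
try evStart: (Survey, evStart) → (Recover, drive_fwd)
try evTimeout: (Survey, evTimeout) → (Manipulate, brake)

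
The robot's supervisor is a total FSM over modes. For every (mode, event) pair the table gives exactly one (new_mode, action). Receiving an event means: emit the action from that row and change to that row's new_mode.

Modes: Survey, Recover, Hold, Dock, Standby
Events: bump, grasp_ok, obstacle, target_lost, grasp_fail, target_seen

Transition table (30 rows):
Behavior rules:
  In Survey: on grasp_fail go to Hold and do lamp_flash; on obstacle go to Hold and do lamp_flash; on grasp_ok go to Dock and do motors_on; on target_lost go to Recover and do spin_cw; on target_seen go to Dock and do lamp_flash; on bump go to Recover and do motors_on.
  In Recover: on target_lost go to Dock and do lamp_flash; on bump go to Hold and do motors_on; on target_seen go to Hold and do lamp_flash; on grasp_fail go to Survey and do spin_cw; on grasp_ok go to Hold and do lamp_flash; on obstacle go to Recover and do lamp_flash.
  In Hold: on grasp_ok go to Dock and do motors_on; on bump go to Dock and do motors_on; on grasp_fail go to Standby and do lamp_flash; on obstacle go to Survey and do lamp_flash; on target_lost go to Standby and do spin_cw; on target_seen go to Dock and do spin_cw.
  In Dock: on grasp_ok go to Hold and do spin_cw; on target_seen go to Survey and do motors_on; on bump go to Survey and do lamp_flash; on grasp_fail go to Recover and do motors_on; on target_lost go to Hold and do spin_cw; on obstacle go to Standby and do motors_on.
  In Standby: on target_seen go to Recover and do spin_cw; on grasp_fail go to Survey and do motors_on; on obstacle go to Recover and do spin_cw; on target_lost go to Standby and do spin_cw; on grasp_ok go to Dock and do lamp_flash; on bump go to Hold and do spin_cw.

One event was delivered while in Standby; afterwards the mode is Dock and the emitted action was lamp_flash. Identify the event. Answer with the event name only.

try bump: (Standby, bump) → (Hold, spin_cw)
try grasp_ok: (Standby, grasp_ok) → (Dock, lamp_flash)  ← matches
try obstacle: (Standby, obstacle) → (Recover, spin_cw)
try target_lost: (Standby, target_lost) → (Standby, spin_cw)
try grasp_fail: (Standby, grasp_fail) → (Survey, motors_on)
try target_seen: (Standby, target_seen) → (Recover, spin_cw)

grasp_ok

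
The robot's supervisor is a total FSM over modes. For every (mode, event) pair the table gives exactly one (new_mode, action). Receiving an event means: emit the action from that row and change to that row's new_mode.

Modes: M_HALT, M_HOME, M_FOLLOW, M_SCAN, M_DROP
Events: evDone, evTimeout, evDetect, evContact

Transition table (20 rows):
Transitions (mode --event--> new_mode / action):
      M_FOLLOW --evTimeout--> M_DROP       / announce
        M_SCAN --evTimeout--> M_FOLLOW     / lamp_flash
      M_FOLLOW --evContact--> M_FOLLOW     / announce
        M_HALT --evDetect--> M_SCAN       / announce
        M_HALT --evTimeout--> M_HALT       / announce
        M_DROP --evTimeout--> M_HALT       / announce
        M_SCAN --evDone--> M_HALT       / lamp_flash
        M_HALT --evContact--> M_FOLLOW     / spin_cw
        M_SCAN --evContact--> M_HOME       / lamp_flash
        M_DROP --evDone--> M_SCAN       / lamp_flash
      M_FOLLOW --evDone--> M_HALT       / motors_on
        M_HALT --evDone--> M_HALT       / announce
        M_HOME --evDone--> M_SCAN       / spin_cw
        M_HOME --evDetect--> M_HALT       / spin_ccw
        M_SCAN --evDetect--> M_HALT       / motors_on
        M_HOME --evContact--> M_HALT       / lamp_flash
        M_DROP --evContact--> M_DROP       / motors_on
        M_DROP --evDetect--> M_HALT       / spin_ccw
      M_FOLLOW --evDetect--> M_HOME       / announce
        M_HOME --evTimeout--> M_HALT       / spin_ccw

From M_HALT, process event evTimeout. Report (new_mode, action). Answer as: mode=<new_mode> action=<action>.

mode=M_HALT action=announce

current mode = M_HALT; filter table to that mode:
  (M_HALT, evDetect) → (M_SCAN, announce)
  (M_HALT, evTimeout) → (M_HALT, announce)  ← event matches
  (M_HALT, evContact) → (M_FOLLOW, spin_cw)
  (M_HALT, evDone) → (M_HALT, announce)
event = evTimeout selects (M_HALT, announce)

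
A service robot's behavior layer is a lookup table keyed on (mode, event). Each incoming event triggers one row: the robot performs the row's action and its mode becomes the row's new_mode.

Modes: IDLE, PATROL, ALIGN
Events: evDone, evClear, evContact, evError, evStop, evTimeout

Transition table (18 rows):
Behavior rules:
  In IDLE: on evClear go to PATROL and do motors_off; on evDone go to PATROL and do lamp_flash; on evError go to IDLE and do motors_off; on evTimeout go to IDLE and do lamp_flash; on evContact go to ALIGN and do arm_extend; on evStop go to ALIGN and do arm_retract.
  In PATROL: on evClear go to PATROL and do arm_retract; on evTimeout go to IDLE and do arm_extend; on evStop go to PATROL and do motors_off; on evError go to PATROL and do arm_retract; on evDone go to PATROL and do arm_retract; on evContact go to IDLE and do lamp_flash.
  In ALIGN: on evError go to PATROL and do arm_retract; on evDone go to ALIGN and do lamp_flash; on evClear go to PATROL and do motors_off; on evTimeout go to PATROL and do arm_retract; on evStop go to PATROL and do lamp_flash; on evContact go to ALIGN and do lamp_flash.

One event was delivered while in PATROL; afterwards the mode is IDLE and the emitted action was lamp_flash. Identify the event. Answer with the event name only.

try evDone: (PATROL, evDone) → (PATROL, arm_retract)
try evClear: (PATROL, evClear) → (PATROL, arm_retract)
try evContact: (PATROL, evContact) → (IDLE, lamp_flash)  ← matches
try evError: (PATROL, evError) → (PATROL, arm_retract)
try evStop: (PATROL, evStop) → (PATROL, motors_off)
try evTimeout: (PATROL, evTimeout) → (IDLE, arm_extend)

evContact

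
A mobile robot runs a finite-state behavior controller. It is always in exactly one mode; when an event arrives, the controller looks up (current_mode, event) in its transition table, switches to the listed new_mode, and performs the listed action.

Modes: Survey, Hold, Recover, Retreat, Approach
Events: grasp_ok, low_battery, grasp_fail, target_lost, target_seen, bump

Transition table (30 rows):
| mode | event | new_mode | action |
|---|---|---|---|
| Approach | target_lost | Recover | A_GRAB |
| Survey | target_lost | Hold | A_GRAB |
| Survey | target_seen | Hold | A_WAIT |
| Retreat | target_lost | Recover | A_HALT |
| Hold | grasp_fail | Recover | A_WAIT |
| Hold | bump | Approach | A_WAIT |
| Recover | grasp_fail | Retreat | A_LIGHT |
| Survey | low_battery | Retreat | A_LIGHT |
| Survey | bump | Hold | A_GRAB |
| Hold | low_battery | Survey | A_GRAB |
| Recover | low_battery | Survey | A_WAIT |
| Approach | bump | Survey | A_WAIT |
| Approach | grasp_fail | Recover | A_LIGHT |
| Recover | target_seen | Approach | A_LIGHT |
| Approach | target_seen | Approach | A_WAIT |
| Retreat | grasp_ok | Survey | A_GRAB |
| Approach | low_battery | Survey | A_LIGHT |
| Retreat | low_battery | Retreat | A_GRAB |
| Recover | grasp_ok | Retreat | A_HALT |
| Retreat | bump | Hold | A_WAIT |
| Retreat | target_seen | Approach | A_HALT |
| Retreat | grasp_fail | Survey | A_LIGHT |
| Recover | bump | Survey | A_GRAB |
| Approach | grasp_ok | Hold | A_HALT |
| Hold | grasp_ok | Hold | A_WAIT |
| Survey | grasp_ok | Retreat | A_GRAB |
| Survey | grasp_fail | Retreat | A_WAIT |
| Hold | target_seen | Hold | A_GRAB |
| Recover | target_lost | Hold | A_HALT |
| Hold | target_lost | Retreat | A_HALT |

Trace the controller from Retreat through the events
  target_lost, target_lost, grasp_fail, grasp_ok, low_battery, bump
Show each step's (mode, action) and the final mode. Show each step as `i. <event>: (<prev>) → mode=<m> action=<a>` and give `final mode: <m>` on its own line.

final mode: Hold

1. target_lost: (Retreat) → mode=Recover action=A_HALT
2. target_lost: (Recover) → mode=Hold action=A_HALT
3. grasp_fail: (Hold) → mode=Recover action=A_WAIT
4. grasp_ok: (Recover) → mode=Retreat action=A_HALT
5. low_battery: (Retreat) → mode=Retreat action=A_GRAB
6. bump: (Retreat) → mode=Hold action=A_WAIT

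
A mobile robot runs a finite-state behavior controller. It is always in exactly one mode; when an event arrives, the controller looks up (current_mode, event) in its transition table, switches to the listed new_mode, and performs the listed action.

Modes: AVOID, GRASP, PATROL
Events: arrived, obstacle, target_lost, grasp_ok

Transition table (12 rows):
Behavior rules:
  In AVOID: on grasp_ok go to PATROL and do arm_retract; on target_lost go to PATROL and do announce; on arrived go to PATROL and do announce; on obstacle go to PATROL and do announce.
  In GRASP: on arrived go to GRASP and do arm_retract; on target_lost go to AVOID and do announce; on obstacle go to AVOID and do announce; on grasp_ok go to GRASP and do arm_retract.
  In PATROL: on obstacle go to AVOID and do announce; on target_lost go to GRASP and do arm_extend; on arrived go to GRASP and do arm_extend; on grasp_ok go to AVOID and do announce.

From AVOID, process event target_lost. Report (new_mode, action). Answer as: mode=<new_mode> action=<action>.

mode=PATROL action=announce

current mode = AVOID; filter table to that mode:
  (AVOID, grasp_ok) → (PATROL, arm_retract)
  (AVOID, target_lost) → (PATROL, announce)  ← event matches
  (AVOID, arrived) → (PATROL, announce)
  (AVOID, obstacle) → (PATROL, announce)
event = target_lost selects (PATROL, announce)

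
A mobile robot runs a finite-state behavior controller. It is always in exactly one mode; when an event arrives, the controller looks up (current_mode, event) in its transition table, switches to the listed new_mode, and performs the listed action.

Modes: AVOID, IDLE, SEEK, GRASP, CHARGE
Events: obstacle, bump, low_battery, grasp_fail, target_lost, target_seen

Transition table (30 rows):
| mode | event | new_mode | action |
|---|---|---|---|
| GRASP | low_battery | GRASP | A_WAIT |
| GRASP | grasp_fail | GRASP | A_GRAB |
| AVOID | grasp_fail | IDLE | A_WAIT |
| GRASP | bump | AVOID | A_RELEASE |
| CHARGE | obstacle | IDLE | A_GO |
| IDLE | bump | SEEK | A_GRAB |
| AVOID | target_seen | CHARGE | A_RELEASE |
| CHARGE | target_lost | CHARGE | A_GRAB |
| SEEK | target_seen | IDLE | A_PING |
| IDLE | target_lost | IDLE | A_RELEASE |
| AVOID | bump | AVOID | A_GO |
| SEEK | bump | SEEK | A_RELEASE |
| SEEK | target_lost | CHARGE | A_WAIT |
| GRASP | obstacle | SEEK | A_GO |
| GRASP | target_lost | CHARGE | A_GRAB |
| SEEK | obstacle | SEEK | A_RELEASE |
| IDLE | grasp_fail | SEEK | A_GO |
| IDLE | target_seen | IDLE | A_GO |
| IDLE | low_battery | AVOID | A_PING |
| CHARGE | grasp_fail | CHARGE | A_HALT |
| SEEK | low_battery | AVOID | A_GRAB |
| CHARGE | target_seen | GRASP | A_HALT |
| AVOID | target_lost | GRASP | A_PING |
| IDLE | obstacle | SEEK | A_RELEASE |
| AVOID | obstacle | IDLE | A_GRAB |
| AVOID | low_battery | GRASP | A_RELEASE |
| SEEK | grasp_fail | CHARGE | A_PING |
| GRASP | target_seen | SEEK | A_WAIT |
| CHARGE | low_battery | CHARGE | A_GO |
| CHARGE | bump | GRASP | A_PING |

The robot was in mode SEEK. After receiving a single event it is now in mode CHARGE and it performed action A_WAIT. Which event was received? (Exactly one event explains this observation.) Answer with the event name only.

target_lost

try obstacle: (SEEK, obstacle) → (SEEK, A_RELEASE)
try bump: (SEEK, bump) → (SEEK, A_RELEASE)
try low_battery: (SEEK, low_battery) → (AVOID, A_GRAB)
try grasp_fail: (SEEK, grasp_fail) → (CHARGE, A_PING)
try target_lost: (SEEK, target_lost) → (CHARGE, A_WAIT)  ← matches
try target_seen: (SEEK, target_seen) → (IDLE, A_PING)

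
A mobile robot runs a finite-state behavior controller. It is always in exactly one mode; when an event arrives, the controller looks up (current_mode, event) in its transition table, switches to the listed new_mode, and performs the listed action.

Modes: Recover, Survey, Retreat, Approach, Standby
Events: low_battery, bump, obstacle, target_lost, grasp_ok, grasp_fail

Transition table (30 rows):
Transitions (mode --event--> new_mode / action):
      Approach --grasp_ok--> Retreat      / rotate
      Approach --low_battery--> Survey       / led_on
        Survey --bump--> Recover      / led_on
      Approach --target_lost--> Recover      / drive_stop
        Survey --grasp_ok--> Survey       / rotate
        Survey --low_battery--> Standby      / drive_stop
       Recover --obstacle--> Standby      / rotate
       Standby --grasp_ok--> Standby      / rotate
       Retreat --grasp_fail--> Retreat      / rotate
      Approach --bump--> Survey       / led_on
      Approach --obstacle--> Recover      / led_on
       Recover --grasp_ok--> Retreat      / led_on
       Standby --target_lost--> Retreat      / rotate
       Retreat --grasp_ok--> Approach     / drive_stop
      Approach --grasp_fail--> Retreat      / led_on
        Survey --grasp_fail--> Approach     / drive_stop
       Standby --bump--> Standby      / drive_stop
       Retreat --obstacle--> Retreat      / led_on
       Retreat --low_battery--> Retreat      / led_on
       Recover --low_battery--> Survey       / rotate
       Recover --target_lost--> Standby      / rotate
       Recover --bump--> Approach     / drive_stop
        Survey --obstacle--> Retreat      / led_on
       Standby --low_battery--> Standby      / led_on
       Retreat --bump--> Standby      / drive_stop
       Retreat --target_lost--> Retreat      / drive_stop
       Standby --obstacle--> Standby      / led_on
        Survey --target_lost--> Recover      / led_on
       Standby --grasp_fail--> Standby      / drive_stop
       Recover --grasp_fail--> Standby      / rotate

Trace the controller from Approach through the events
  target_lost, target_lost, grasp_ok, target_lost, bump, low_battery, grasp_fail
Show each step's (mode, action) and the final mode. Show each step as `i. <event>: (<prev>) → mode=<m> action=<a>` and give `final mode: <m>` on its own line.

1. target_lost: (Approach) → mode=Recover action=drive_stop
2. target_lost: (Recover) → mode=Standby action=rotate
3. grasp_ok: (Standby) → mode=Standby action=rotate
4. target_lost: (Standby) → mode=Retreat action=rotate
5. bump: (Retreat) → mode=Standby action=drive_stop
6. low_battery: (Standby) → mode=Standby action=led_on
7. grasp_fail: (Standby) → mode=Standby action=drive_stop

final mode: Standby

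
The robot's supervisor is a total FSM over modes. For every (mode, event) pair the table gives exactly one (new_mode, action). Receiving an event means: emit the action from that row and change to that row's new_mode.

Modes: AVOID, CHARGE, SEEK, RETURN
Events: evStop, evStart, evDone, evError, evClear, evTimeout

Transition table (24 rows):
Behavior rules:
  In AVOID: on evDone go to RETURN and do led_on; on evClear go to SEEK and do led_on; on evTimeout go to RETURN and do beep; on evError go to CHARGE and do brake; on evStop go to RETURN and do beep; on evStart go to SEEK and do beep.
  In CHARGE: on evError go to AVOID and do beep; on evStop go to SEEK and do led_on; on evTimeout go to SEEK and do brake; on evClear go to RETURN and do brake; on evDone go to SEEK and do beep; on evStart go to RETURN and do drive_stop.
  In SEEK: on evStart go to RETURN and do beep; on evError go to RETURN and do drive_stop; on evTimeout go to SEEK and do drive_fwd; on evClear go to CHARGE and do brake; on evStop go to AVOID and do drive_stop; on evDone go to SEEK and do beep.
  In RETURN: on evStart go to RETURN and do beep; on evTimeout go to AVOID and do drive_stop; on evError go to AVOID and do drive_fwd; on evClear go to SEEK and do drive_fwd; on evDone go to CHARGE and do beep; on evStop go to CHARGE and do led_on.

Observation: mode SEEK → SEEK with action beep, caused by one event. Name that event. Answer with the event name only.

evDone

try evStop: (SEEK, evStop) → (AVOID, drive_stop)
try evStart: (SEEK, evStart) → (RETURN, beep)
try evDone: (SEEK, evDone) → (SEEK, beep)  ← matches
try evError: (SEEK, evError) → (RETURN, drive_stop)
try evClear: (SEEK, evClear) → (CHARGE, brake)
try evTimeout: (SEEK, evTimeout) → (SEEK, drive_fwd)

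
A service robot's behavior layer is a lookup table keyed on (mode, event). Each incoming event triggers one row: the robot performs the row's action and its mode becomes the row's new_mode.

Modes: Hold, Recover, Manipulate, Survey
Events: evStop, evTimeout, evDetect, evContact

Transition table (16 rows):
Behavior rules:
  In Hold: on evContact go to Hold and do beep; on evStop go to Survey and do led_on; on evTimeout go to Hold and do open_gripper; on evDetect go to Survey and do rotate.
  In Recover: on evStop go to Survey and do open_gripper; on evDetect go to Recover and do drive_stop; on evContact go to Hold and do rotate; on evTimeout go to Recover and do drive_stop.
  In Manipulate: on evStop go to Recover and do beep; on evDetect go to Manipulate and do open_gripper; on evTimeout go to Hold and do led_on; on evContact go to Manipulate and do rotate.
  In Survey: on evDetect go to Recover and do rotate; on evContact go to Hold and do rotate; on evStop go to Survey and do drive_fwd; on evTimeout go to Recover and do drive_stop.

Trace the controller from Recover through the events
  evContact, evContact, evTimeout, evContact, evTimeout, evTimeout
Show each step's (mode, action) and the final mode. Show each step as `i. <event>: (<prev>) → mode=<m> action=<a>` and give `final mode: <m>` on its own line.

1. evContact: (Recover) → mode=Hold action=rotate
2. evContact: (Hold) → mode=Hold action=beep
3. evTimeout: (Hold) → mode=Hold action=open_gripper
4. evContact: (Hold) → mode=Hold action=beep
5. evTimeout: (Hold) → mode=Hold action=open_gripper
6. evTimeout: (Hold) → mode=Hold action=open_gripper

final mode: Hold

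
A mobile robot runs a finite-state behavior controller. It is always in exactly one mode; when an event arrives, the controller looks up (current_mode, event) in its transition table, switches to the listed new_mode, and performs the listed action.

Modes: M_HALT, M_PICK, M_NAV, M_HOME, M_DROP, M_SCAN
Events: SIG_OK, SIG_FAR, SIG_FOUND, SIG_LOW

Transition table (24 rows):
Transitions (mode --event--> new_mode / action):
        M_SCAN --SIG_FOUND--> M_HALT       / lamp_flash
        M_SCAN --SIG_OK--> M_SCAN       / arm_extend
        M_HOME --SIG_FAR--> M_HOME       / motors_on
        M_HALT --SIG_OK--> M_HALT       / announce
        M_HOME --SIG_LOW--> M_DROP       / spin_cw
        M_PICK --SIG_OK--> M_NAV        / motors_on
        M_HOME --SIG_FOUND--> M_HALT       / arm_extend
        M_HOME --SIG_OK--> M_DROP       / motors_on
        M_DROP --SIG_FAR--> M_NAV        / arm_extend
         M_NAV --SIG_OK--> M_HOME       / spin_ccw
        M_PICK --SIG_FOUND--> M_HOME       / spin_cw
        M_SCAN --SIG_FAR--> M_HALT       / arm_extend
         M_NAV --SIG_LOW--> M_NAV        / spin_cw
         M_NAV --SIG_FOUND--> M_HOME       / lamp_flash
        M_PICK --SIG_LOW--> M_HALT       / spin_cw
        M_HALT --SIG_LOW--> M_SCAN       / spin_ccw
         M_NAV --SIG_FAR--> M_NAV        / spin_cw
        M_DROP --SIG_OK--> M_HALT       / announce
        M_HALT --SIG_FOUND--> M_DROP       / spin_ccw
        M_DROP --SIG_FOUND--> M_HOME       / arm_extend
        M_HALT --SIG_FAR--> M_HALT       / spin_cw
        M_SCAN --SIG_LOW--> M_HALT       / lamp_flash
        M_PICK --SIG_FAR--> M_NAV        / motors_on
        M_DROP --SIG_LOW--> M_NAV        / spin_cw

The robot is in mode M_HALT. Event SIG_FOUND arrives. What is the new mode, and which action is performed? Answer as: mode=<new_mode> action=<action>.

mode=M_DROP action=spin_ccw

current mode = M_HALT; filter table to that mode:
  (M_HALT, SIG_OK) → (M_HALT, announce)
  (M_HALT, SIG_LOW) → (M_SCAN, spin_ccw)
  (M_HALT, SIG_FOUND) → (M_DROP, spin_ccw)  ← event matches
  (M_HALT, SIG_FAR) → (M_HALT, spin_cw)
event = SIG_FOUND selects (M_DROP, spin_ccw)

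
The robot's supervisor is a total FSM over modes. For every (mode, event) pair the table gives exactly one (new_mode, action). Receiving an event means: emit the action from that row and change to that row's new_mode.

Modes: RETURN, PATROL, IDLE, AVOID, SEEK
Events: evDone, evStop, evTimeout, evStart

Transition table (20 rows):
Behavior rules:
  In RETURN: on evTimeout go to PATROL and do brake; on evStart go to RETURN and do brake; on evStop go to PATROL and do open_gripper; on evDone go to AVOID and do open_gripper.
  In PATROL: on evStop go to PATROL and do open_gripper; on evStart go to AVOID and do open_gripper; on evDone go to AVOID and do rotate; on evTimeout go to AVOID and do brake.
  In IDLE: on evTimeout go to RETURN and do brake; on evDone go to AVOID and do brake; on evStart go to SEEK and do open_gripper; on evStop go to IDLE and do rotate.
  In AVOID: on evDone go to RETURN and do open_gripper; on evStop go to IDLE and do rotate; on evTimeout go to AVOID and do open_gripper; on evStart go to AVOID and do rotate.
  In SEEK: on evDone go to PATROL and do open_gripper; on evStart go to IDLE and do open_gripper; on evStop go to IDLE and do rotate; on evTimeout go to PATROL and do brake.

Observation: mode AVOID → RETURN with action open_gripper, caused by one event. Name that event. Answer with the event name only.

try evDone: (AVOID, evDone) → (RETURN, open_gripper)  ← matches
try evStop: (AVOID, evStop) → (IDLE, rotate)
try evTimeout: (AVOID, evTimeout) → (AVOID, open_gripper)
try evStart: (AVOID, evStart) → (AVOID, rotate)

evDone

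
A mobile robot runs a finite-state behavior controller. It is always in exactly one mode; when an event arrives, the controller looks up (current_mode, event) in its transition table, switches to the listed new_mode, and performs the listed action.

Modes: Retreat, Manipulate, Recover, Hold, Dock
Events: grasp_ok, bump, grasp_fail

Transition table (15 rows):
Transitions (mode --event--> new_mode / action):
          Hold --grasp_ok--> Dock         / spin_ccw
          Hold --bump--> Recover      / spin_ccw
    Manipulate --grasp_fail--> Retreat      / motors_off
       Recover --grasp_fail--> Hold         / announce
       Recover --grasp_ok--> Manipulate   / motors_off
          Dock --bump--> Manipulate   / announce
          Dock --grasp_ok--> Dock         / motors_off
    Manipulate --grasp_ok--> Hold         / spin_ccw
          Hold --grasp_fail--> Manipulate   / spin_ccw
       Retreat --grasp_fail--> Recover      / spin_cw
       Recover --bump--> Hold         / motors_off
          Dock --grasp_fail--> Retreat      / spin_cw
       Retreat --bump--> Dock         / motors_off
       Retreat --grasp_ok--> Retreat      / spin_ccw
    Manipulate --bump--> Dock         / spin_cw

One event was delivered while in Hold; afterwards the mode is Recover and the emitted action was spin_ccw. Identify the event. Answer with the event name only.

try grasp_ok: (Hold, grasp_ok) → (Dock, spin_ccw)
try bump: (Hold, bump) → (Recover, spin_ccw)  ← matches
try grasp_fail: (Hold, grasp_fail) → (Manipulate, spin_ccw)

bump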